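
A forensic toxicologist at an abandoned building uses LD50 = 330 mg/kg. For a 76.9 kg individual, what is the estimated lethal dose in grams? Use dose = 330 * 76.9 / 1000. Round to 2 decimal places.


Lethal dose calculation:
Lethal dose = LD50 * body_weight / 1000
= 330 * 76.9 / 1000
= 25377 / 1000
= 25.38 g

25.38


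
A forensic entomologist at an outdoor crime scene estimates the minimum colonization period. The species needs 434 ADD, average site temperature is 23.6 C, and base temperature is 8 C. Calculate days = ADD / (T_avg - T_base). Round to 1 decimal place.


Insect development time:
Effective temperature = avg_temp - T_base = 23.6 - 8 = 15.6 C
Days = ADD / effective_temp = 434 / 15.6 = 27.8 days

27.8


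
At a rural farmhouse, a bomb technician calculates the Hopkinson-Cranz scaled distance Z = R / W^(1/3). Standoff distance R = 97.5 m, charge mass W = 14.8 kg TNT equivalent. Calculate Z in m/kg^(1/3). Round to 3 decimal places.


Scaled distance calculation:
W^(1/3) = 14.8^(1/3) = 2.455202
Z = R / W^(1/3) = 97.5 / 2.455202
Z = 39.712 m/kg^(1/3)

39.712


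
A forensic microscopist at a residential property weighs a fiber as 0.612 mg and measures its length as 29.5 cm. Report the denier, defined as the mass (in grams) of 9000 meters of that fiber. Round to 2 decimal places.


Denier calculation:
Mass in grams = 0.612 mg / 1000 = 0.000612 g
Length in meters = 29.5 cm / 100 = 0.295 m
Linear density = mass / length = 0.000612 / 0.295 = 0.00207458 g/m
Denier = (g/m) * 9000 = 0.00207458 * 9000 = 18.67

18.67


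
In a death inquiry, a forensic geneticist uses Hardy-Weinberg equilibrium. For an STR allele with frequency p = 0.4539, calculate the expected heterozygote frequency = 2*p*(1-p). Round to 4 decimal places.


Hardy-Weinberg heterozygote frequency:
q = 1 - p = 1 - 0.4539 = 0.5461
2pq = 2 * 0.4539 * 0.5461 = 0.4957

0.4957


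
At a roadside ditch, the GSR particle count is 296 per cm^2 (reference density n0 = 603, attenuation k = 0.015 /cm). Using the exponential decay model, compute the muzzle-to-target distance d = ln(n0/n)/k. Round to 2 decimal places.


GSR distance calculation:
n0/n = 603 / 296 = 2.037162
ln(n0/n) = 0.711558
d = 0.711558 / 0.015 = 47.44 cm

47.44


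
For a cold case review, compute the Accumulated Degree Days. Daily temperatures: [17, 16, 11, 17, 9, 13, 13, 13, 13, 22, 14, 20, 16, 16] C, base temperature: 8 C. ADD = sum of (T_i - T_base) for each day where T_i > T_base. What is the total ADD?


Computing ADD day by day:
Day 1: max(0, 17 - 8) = 9
Day 2: max(0, 16 - 8) = 8
Day 3: max(0, 11 - 8) = 3
Day 4: max(0, 17 - 8) = 9
Day 5: max(0, 9 - 8) = 1
Day 6: max(0, 13 - 8) = 5
Day 7: max(0, 13 - 8) = 5
Day 8: max(0, 13 - 8) = 5
Day 9: max(0, 13 - 8) = 5
Day 10: max(0, 22 - 8) = 14
Day 11: max(0, 14 - 8) = 6
Day 12: max(0, 20 - 8) = 12
Day 13: max(0, 16 - 8) = 8
Day 14: max(0, 16 - 8) = 8
Total ADD = 98

98


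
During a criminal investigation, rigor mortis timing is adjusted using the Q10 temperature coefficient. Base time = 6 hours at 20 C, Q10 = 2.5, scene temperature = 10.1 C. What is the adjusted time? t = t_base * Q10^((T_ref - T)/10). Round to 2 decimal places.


Rigor mortis time adjustment:
Exponent = (T_ref - T_actual) / 10 = (20 - 10.1) / 10 = 0.99
Q10 factor = 2.5^0.99 = 2.4772
t_adjusted = 6 * 2.4772 = 14.86 hours

14.86


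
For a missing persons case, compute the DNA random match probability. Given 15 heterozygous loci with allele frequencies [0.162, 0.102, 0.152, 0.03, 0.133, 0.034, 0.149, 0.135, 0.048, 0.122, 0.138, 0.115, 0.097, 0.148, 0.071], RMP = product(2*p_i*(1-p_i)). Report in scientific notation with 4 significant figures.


Computing RMP for 15 loci:
Locus 1: 2 * 0.162 * 0.838 = 0.271512
Locus 2: 2 * 0.102 * 0.898 = 0.183192
Locus 3: 2 * 0.152 * 0.848 = 0.257792
Locus 4: 2 * 0.03 * 0.97 = 0.0582
Locus 5: 2 * 0.133 * 0.867 = 0.230622
Locus 6: 2 * 0.034 * 0.966 = 0.065688
Locus 7: 2 * 0.149 * 0.851 = 0.253598
Locus 8: 2 * 0.135 * 0.865 = 0.23355
Locus 9: 2 * 0.048 * 0.952 = 0.091392
Locus 10: 2 * 0.122 * 0.878 = 0.214232
Locus 11: 2 * 0.138 * 0.862 = 0.237912
Locus 12: 2 * 0.115 * 0.885 = 0.20355
Locus 13: 2 * 0.097 * 0.903 = 0.175182
Locus 14: 2 * 0.148 * 0.852 = 0.252192
Locus 15: 2 * 0.071 * 0.929 = 0.131918
RMP = 3.700e-12

3.700e-12


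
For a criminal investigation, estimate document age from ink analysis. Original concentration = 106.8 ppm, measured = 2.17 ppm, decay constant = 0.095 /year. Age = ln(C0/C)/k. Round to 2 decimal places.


Document age estimation:
C0/C = 106.8 / 2.17 = 49.21659
ln(C0/C) = 3.896231
t = 3.896231 / 0.095 = 41.01 years

41.01


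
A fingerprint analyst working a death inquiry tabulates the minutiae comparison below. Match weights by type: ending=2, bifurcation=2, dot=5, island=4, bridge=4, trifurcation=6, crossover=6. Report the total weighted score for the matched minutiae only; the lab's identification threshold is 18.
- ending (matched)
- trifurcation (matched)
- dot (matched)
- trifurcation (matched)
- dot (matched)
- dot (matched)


Weighted minutiae match score:
  ending: matched, +2 (running total 2)
  trifurcation: matched, +6 (running total 8)
  dot: matched, +5 (running total 13)
  trifurcation: matched, +6 (running total 19)
  dot: matched, +5 (running total 24)
  dot: matched, +5 (running total 29)
Total score = 29
Threshold = 18; verdict = identification

29


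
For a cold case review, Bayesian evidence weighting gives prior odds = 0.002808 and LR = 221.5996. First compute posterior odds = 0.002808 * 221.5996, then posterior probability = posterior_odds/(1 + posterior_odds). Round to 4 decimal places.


Bayesian evidence evaluation:
Posterior odds = prior_odds * LR = 0.002808 * 221.5996 = 0.6222517
Posterior probability = posterior_odds / (1 + posterior_odds)
= 0.6222517 / (1 + 0.6222517)
= 0.6222517 / 1.6222517
= 0.3836

0.3836


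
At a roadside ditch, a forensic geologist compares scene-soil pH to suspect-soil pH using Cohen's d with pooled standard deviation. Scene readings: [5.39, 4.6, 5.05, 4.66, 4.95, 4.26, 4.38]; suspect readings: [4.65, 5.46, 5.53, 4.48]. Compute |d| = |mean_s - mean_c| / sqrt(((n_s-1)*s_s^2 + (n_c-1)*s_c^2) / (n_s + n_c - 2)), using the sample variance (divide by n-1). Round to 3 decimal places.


Pooled-variance Cohen's d for soil pH comparison:
Scene mean = 33.29 / 7 = 4.755714
Suspect mean = 20.12 / 4 = 5.03
Scene sample variance s_s^2 = 0.157829
Suspect sample variance s_c^2 = 0.293933
Pooled variance = ((n_s-1)*s_s^2 + (n_c-1)*s_c^2) / (n_s + n_c - 2) = 0.203197
Pooled SD = sqrt(0.203197) = 0.450774
Mean difference = -0.274286
|d| = |-0.274286| / 0.450774 = 0.608

0.608


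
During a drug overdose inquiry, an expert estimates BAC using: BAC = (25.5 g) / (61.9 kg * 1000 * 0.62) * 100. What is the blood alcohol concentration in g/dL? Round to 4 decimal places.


Applying the Widmark formula:
BAC = (dose_g / (body_wt * 1000 * r)) * 100
Denominator = 61.9 * 1000 * 0.62 = 38378
BAC = (25.5 / 38378) * 100
BAC = 0.0664 g/dL

0.0664


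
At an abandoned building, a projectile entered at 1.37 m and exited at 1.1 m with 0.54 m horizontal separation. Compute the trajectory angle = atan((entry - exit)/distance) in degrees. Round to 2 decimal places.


Bullet trajectory angle:
Height difference = 1.37 - 1.1 = 0.27 m
angle = atan(0.27 / 0.54)
angle = atan(0.5)
angle = 26.57 degrees

26.57


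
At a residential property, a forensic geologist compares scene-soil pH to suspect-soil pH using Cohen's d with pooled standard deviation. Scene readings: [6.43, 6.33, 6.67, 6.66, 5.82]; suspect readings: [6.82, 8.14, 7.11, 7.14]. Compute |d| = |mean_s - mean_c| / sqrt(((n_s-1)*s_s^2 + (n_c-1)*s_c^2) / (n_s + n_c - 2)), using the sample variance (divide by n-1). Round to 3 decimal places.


Pooled-variance Cohen's d for soil pH comparison:
Scene mean = 31.91 / 5 = 6.382
Suspect mean = 29.21 / 4 = 7.3025
Scene sample variance s_s^2 = 0.12027
Suspect sample variance s_c^2 = 0.332558
Pooled variance = ((n_s-1)*s_s^2 + (n_c-1)*s_c^2) / (n_s + n_c - 2) = 0.211251
Pooled SD = sqrt(0.211251) = 0.45962
Mean difference = -0.9205
|d| = |-0.9205| / 0.45962 = 2.003

2.003


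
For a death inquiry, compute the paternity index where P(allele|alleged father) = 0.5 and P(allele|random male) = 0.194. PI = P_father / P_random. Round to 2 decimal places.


Paternity Index calculation:
PI = P(allele|father) / P(allele|random)
PI = 0.5 / 0.194
PI = 2.58

2.58


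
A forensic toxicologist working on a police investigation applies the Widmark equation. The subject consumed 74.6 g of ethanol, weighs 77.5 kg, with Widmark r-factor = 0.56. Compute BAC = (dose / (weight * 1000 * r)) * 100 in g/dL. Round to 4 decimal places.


Applying the Widmark formula:
BAC = (dose_g / (body_wt * 1000 * r)) * 100
Denominator = 77.5 * 1000 * 0.56 = 43400
BAC = (74.6 / 43400) * 100
BAC = 0.1719 g/dL

0.1719


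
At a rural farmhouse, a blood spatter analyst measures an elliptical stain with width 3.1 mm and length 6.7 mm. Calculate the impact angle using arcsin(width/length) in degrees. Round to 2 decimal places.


Blood spatter impact angle calculation:
width / length = 3.1 / 6.7 = 0.462687
angle = arcsin(0.462687)
angle = 27.56 degrees

27.56


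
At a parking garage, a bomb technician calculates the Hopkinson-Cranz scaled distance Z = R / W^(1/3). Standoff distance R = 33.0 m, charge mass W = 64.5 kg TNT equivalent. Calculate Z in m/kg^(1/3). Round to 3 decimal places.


Scaled distance calculation:
W^(1/3) = 64.5^(1/3) = 4.01039
Z = R / W^(1/3) = 33.0 / 4.01039
Z = 8.229 m/kg^(1/3)

8.229


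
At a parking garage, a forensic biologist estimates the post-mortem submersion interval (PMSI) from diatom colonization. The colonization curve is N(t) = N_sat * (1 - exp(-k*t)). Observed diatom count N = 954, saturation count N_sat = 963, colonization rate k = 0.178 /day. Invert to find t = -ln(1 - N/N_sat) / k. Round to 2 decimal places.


PMSI from diatom colonization curve:
N / N_sat = 954 / 963 = 0.990654
1 - N/N_sat = 0.009346
ln(1 - N/N_sat) = -4.672807
t = -ln(1 - N/N_sat) / k = -(-4.672807) / 0.178 = 26.25 days

26.25


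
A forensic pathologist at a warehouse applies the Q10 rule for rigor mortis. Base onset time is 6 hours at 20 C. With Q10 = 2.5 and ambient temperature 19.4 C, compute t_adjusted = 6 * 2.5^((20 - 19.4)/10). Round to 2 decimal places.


Rigor mortis time adjustment:
Exponent = (T_ref - T_actual) / 10 = (20 - 19.4) / 10 = 0.06
Q10 factor = 2.5^0.06 = 1.05652
t_adjusted = 6 * 1.05652 = 6.34 hours

6.34


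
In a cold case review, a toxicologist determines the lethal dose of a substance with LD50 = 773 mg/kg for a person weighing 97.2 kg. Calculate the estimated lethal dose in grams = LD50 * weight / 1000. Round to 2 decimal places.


Lethal dose calculation:
Lethal dose = LD50 * body_weight / 1000
= 773 * 97.2 / 1000
= 75135.6 / 1000
= 75.14 g

75.14


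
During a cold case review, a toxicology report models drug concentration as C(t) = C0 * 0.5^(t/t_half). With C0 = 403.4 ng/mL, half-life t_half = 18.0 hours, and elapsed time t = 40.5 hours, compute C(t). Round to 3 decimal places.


Drug concentration decay:
Number of half-lives = t / t_half = 40.5 / 18.0 = 2.25
Decay factor = 0.5^2.25 = 0.2102241
C(t) = 403.4 * 0.2102241 = 84.804 ng/mL

84.804


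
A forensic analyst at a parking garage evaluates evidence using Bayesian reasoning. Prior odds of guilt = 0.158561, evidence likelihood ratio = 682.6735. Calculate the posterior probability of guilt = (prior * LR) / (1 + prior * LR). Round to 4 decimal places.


Bayesian evidence evaluation:
Posterior odds = prior_odds * LR = 0.158561 * 682.6735 = 108.2454
Posterior probability = posterior_odds / (1 + posterior_odds)
= 108.2454 / (1 + 108.2454)
= 108.2454 / 109.2454
= 0.9908

0.9908


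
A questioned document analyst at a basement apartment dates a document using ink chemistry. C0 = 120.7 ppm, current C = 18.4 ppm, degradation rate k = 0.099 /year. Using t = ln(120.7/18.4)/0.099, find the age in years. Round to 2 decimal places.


Document age estimation:
C0/C = 120.7 / 18.4 = 6.559783
ln(C0/C) = 1.880958
t = 1.880958 / 0.099 = 19.00 years

19.00


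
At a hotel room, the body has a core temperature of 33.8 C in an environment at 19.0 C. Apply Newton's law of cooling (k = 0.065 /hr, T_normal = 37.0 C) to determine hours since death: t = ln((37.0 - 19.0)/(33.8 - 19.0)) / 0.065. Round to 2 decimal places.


Using Newton's law of cooling:
t = ln((T_normal - T_ambient) / (T_body - T_ambient)) / k
T_normal - T_ambient = 18.0
T_body - T_ambient = 14.8
Ratio = 1.216216
ln(ratio) = 0.195744
t = 0.195744 / 0.065 = 3.01 hours

3.01


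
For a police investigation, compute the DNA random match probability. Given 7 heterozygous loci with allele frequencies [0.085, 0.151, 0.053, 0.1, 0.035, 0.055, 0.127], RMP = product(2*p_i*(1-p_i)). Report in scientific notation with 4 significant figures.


Computing RMP for 7 loci:
Locus 1: 2 * 0.085 * 0.915 = 0.15555
Locus 2: 2 * 0.151 * 0.849 = 0.256398
Locus 3: 2 * 0.053 * 0.947 = 0.100382
Locus 4: 2 * 0.1 * 0.9 = 0.18
Locus 5: 2 * 0.035 * 0.965 = 0.06755
Locus 6: 2 * 0.055 * 0.945 = 0.10395
Locus 7: 2 * 0.127 * 0.873 = 0.221742
RMP = 1.122e-06

1.122e-06


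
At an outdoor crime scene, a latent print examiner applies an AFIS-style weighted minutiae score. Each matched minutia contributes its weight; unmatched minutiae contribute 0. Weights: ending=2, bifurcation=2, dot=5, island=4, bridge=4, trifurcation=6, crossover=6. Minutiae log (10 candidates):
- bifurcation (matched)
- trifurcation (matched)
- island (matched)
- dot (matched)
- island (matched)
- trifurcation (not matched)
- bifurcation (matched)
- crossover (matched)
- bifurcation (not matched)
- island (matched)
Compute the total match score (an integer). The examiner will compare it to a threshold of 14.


Weighted minutiae match score:
  bifurcation: matched, +2 (running total 2)
  trifurcation: matched, +6 (running total 8)
  island: matched, +4 (running total 12)
  dot: matched, +5 (running total 17)
  island: matched, +4 (running total 21)
  trifurcation: not matched, +0
  bifurcation: matched, +2 (running total 23)
  crossover: matched, +6 (running total 29)
  bifurcation: not matched, +0
  island: matched, +4 (running total 33)
Total score = 33
Threshold = 14; verdict = identification

33


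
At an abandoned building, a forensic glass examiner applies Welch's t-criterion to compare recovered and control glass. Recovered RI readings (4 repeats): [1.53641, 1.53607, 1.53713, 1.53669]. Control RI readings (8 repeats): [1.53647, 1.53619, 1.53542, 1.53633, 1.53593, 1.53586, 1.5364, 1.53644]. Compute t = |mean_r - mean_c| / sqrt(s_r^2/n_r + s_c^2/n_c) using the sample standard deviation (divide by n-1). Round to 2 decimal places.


Welch's t-criterion for glass RI comparison:
Recovered mean = sum / n_r = 6.1463 / 4 = 1.536575
Control mean = sum / n_c = 12.28904 / 8 = 1.53613
Recovered sample variance s_r^2 = 2.01167e-07
Control sample variance s_c^2 = 1.35029e-07
Welch SE (unpooled) = sqrt(s_r^2/n_r + s_c^2/n_c) = sqrt(5.02917e-08 + 1.68786e-08) = sqrt(6.71703e-08) = 0.000259172
|mean_r - mean_c| = 0.000445
t = 0.000445 / 0.000259172 = 1.72

1.72


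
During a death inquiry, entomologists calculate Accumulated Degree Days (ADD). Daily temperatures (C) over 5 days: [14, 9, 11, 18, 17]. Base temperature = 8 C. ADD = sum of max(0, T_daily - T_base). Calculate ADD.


Computing ADD day by day:
Day 1: max(0, 14 - 8) = 6
Day 2: max(0, 9 - 8) = 1
Day 3: max(0, 11 - 8) = 3
Day 4: max(0, 18 - 8) = 10
Day 5: max(0, 17 - 8) = 9
Total ADD = 29

29


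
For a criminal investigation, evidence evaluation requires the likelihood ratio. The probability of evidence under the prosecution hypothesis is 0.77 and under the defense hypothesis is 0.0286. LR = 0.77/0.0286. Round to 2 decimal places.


Likelihood ratio calculation:
LR = P(E|Hp) / P(E|Hd)
LR = 0.77 / 0.0286
LR = 26.92

26.92


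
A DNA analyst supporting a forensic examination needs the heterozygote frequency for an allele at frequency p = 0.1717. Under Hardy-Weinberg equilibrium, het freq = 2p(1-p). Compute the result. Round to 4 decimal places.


Hardy-Weinberg heterozygote frequency:
q = 1 - p = 1 - 0.1717 = 0.8283
2pq = 2 * 0.1717 * 0.8283 = 0.2844

0.2844


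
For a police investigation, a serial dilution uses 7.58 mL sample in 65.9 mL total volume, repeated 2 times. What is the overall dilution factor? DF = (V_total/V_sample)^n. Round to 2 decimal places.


Dilution factor calculation:
Single dilution = V_total / V_sample = 65.9 / 7.58 ≈ 8.693931
Number of dilutions = 2
Total DF = (65.9 / 7.58)^2 (full precision, rounded at the end) = 75.58

75.58


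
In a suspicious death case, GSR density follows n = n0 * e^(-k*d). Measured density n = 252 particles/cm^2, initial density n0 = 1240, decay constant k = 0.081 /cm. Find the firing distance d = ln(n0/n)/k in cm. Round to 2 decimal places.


GSR distance calculation:
n0/n = 1240 / 252 = 4.920635
ln(n0/n) = 1.593438
d = 1.593438 / 0.081 = 19.67 cm

19.67


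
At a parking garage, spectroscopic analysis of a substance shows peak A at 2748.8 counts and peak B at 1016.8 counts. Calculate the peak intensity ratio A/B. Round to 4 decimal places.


Spectral peak ratio:
Peak A = 2748.8 counts
Peak B = 1016.8 counts
Ratio = 2748.8 / 1016.8 = 2.7034

2.7034


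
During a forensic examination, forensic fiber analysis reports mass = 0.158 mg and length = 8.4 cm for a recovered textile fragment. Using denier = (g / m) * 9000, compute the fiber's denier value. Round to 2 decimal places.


Denier calculation:
Mass in grams = 0.158 mg / 1000 = 0.000158 g
Length in meters = 8.4 cm / 100 = 0.084 m
Linear density = mass / length = 0.000158 / 0.084 = 0.00188095 g/m
Denier = (g/m) * 9000 = 0.00188095 * 9000 = 16.93

16.93


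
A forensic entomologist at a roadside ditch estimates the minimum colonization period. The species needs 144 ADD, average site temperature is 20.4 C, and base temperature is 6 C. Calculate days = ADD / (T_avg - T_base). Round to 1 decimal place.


Insect development time:
Effective temperature = avg_temp - T_base = 20.4 - 6 = 14.4 C
Days = ADD / effective_temp = 144 / 14.4 = 10.0 days

10.0


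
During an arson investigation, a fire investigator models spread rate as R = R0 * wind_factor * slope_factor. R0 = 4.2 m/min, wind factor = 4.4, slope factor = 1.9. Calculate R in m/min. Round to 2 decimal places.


Fire spread rate calculation:
R = R0 * wind_factor * slope_factor
= 4.2 * 4.4 * 1.9
= 18.48 * 1.9
= 35.11 m/min

35.11


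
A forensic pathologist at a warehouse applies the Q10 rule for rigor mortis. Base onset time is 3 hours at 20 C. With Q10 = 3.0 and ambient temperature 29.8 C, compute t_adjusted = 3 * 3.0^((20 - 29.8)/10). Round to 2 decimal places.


Rigor mortis time adjustment:
Exponent = (T_ref - T_actual) / 10 = (20 - 29.8) / 10 = -0.98
Q10 factor = 3.0^-0.98 = 0.34074
t_adjusted = 3 * 0.34074 = 1.02 hours

1.02


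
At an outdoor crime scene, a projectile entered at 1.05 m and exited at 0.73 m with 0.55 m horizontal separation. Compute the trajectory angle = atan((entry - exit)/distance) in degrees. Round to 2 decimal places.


Bullet trajectory angle:
Height difference = 1.05 - 0.73 = 0.32 m
angle = atan(0.32 / 0.55)
angle = atan(0.581818)
angle = 30.19 degrees

30.19


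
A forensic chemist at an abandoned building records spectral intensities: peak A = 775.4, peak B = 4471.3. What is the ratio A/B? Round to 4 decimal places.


Spectral peak ratio:
Peak A = 775.4 counts
Peak B = 4471.3 counts
Ratio = 775.4 / 4471.3 = 0.1734

0.1734


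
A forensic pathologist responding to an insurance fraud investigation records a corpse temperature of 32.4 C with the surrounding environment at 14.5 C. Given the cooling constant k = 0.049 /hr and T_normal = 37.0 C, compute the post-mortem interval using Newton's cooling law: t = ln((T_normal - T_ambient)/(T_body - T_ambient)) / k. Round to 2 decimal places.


Using Newton's law of cooling:
t = ln((T_normal - T_ambient) / (T_body - T_ambient)) / k
T_normal - T_ambient = 22.5
T_body - T_ambient = 17.9
Ratio = 1.256983
ln(ratio) = 0.228714
t = 0.228714 / 0.049 = 4.67 hours

4.67


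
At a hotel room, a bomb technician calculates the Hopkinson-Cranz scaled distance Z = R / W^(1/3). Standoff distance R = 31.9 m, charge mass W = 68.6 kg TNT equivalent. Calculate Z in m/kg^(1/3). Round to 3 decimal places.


Scaled distance calculation:
W^(1/3) = 68.6^(1/3) = 4.093625
Z = R / W^(1/3) = 31.9 / 4.093625
Z = 7.793 m/kg^(1/3)

7.793


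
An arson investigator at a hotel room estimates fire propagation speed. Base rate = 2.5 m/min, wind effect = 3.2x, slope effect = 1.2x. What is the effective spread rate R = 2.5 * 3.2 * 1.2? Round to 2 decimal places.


Fire spread rate calculation:
R = R0 * wind_factor * slope_factor
= 2.5 * 3.2 * 1.2
= 8 * 1.2
= 9.60 m/min

9.60


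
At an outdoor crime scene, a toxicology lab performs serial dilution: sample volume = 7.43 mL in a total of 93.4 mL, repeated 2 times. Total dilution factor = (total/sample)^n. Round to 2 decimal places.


Dilution factor calculation:
Single dilution = V_total / V_sample = 93.4 / 7.43 ≈ 12.570659
Number of dilutions = 2
Total DF = (93.4 / 7.43)^2 (full precision, rounded at the end) = 158.02

158.02


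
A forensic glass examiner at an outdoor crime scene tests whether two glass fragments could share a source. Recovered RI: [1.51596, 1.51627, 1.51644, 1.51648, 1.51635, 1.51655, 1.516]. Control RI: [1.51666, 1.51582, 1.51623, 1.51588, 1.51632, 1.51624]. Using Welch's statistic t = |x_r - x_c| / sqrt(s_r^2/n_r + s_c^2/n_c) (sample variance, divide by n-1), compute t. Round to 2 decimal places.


Welch's t-criterion for glass RI comparison:
Recovered mean = sum / n_r = 10.61405 / 7 = 1.5162929
Control mean = sum / n_c = 9.09715 / 6 = 1.5161917
Recovered sample variance s_r^2 = 5.38571e-08
Control sample variance s_c^2 = 9.49767e-08
Welch SE (unpooled) = sqrt(s_r^2/n_r + s_c^2/n_c) = sqrt(7.69388e-09 + 1.58294e-08) = sqrt(2.35233e-08) = 0.000153373
|mean_r - mean_c| = 0.00010119
t = 0.00010119 / 0.000153373 = 0.66

0.66


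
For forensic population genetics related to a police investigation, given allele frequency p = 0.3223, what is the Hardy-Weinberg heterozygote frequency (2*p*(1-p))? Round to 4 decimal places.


Hardy-Weinberg heterozygote frequency:
q = 1 - p = 1 - 0.3223 = 0.6777
2pq = 2 * 0.3223 * 0.6777 = 0.4368

0.4368


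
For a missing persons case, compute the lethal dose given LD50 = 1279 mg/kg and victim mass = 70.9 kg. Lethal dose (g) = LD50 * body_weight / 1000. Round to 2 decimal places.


Lethal dose calculation:
Lethal dose = LD50 * body_weight / 1000
= 1279 * 70.9 / 1000
= 90681.1 / 1000
= 90.68 g

90.68


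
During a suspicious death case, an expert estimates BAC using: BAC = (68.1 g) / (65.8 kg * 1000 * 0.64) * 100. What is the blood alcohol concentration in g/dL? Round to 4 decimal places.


Applying the Widmark formula:
BAC = (dose_g / (body_wt * 1000 * r)) * 100
Denominator = 65.8 * 1000 * 0.64 = 42112
BAC = (68.1 / 42112) * 100
BAC = 0.1617 g/dL

0.1617


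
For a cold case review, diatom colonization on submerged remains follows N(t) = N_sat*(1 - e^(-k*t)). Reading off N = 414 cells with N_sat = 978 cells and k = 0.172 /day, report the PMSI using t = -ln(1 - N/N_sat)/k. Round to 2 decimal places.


PMSI from diatom colonization curve:
N / N_sat = 414 / 978 = 0.423313
1 - N/N_sat = 0.576687
ln(1 - N/N_sat) = -0.550456
t = -ln(1 - N/N_sat) / k = -(-0.550456) / 0.172 = 3.20 days

3.20


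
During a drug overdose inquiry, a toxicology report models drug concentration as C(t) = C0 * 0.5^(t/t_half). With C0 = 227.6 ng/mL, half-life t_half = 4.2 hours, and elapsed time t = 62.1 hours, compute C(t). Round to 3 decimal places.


Drug concentration decay:
Number of half-lives = t / t_half = 62.1 / 4.2 = 14.785714
Decay factor = 0.5^14.785714 = 0.0000354
C(t) = 227.6 * 0.0000354 = 0.008 ng/mL

0.008


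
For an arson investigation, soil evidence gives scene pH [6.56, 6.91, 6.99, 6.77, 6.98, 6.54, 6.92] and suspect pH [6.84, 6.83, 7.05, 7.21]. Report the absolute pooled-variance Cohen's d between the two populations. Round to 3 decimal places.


Pooled-variance Cohen's d for soil pH comparison:
Scene mean = 47.67 / 7 = 6.81
Suspect mean = 27.93 / 4 = 6.9825
Scene sample variance s_s^2 = 0.036733
Suspect sample variance s_c^2 = 0.033292
Pooled variance = ((n_s-1)*s_s^2 + (n_c-1)*s_c^2) / (n_s + n_c - 2) = 0.035586
Pooled SD = sqrt(0.035586) = 0.188643
Mean difference = -0.1725
|d| = |-0.1725| / 0.188643 = 0.914

0.914


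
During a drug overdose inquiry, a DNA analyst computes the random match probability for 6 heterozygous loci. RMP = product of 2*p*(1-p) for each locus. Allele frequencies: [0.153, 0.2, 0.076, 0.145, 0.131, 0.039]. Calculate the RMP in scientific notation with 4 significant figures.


Computing RMP for 6 loci:
Locus 1: 2 * 0.153 * 0.847 = 0.259182
Locus 2: 2 * 0.2 * 0.8 = 0.32
Locus 3: 2 * 0.076 * 0.924 = 0.140448
Locus 4: 2 * 0.145 * 0.855 = 0.24795
Locus 5: 2 * 0.131 * 0.869 = 0.227678
Locus 6: 2 * 0.039 * 0.961 = 0.074958
RMP = 4.929e-05

4.929e-05


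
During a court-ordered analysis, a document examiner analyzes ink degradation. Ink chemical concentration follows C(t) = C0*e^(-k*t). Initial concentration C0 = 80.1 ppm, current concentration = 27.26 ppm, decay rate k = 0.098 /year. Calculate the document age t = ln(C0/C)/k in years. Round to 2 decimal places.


Document age estimation:
C0/C = 80.1 / 27.26 = 2.938371
ln(C0/C) = 1.077855
t = 1.077855 / 0.098 = 11.00 years

11.00


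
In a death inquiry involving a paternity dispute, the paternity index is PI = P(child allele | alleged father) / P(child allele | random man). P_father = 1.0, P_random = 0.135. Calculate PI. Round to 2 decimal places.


Paternity Index calculation:
PI = P(allele|father) / P(allele|random)
PI = 1.0 / 0.135
PI = 7.41

7.41


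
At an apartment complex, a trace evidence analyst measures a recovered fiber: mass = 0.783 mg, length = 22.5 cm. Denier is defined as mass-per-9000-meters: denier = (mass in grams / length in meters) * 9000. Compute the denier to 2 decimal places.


Denier calculation:
Mass in grams = 0.783 mg / 1000 = 0.000783 g
Length in meters = 22.5 cm / 100 = 0.225 m
Linear density = mass / length = 0.000783 / 0.225 = 0.00348 g/m
Denier = (g/m) * 9000 = 0.00348 * 9000 = 31.32

31.32


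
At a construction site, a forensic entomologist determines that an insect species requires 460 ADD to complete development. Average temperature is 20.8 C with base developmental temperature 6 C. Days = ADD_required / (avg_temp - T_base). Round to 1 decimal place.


Insect development time:
Effective temperature = avg_temp - T_base = 20.8 - 6 = 14.8 C
Days = ADD / effective_temp = 460 / 14.8 = 31.1 days

31.1


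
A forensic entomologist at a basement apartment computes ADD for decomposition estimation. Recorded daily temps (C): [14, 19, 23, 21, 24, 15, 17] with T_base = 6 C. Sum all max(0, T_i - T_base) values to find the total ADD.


Computing ADD day by day:
Day 1: max(0, 14 - 6) = 8
Day 2: max(0, 19 - 6) = 13
Day 3: max(0, 23 - 6) = 17
Day 4: max(0, 21 - 6) = 15
Day 5: max(0, 24 - 6) = 18
Day 6: max(0, 15 - 6) = 9
Day 7: max(0, 17 - 6) = 11
Total ADD = 91

91


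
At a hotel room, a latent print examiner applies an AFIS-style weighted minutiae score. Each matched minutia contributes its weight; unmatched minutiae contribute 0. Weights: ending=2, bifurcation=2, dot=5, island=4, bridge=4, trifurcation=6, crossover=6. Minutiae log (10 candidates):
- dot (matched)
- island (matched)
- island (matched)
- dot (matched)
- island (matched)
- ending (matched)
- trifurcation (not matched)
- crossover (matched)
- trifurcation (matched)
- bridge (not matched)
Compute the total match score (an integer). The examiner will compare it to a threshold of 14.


Weighted minutiae match score:
  dot: matched, +5 (running total 5)
  island: matched, +4 (running total 9)
  island: matched, +4 (running total 13)
  dot: matched, +5 (running total 18)
  island: matched, +4 (running total 22)
  ending: matched, +2 (running total 24)
  trifurcation: not matched, +0
  crossover: matched, +6 (running total 30)
  trifurcation: matched, +6 (running total 36)
  bridge: not matched, +0
Total score = 36
Threshold = 14; verdict = identification

36


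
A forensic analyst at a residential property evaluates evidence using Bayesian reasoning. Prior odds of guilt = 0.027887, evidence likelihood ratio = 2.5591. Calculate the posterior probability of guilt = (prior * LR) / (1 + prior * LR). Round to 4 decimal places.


Bayesian evidence evaluation:
Posterior odds = prior_odds * LR = 0.027887 * 2.5591 = 0.07136562
Posterior probability = posterior_odds / (1 + posterior_odds)
= 0.07136562 / (1 + 0.07136562)
= 0.07136562 / 1.07136562
= 0.0666

0.0666


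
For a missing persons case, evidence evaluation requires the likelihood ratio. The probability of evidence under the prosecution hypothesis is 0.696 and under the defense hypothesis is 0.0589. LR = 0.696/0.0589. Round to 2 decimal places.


Likelihood ratio calculation:
LR = P(E|Hp) / P(E|Hd)
LR = 0.696 / 0.0589
LR = 11.82

11.82


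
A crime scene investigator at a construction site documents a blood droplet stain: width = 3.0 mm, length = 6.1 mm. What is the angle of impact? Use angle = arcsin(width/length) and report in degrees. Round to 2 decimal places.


Blood spatter impact angle calculation:
width / length = 3.0 / 6.1 = 0.491803
angle = arcsin(0.491803)
angle = 29.46 degrees

29.46


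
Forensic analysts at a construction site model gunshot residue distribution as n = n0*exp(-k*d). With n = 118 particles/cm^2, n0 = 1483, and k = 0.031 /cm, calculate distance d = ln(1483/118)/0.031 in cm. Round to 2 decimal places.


GSR distance calculation:
n0/n = 1483 / 118 = 12.567797
ln(n0/n) = 2.531138
d = 2.531138 / 0.031 = 81.65 cm

81.65


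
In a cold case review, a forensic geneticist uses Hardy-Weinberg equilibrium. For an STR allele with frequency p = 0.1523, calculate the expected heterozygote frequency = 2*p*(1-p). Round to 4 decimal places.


Hardy-Weinberg heterozygote frequency:
q = 1 - p = 1 - 0.1523 = 0.8477
2pq = 2 * 0.1523 * 0.8477 = 0.2582

0.2582


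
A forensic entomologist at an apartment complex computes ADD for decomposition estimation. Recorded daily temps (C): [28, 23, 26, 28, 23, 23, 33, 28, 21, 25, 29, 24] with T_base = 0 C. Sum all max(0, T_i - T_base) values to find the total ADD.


Computing ADD day by day:
Day 1: max(0, 28 - 0) = 28
Day 2: max(0, 23 - 0) = 23
Day 3: max(0, 26 - 0) = 26
Day 4: max(0, 28 - 0) = 28
Day 5: max(0, 23 - 0) = 23
Day 6: max(0, 23 - 0) = 23
Day 7: max(0, 33 - 0) = 33
Day 8: max(0, 28 - 0) = 28
Day 9: max(0, 21 - 0) = 21
Day 10: max(0, 25 - 0) = 25
Day 11: max(0, 29 - 0) = 29
Day 12: max(0, 24 - 0) = 24
Total ADD = 311

311


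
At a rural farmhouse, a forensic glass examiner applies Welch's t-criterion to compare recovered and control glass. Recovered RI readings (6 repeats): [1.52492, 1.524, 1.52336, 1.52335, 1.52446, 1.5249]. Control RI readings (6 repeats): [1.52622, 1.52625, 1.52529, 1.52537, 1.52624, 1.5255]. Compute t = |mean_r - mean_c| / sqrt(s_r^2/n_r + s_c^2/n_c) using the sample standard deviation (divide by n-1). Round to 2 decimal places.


Welch's t-criterion for glass RI comparison:
Recovered mean = sum / n_r = 9.14499 / 6 = 1.524165
Control mean = sum / n_c = 9.15487 / 6 = 1.5258117
Recovered sample variance s_r^2 = 5.0735e-07
Control sample variance s_c^2 = 2.21337e-07
Welch SE (unpooled) = sqrt(s_r^2/n_r + s_c^2/n_c) = sqrt(8.45583e-08 + 3.68894e-08) = sqrt(1.21448e-07) = 0.000348494
|mean_r - mean_c| = 0.00164667
t = 0.00164667 / 0.000348494 = 4.73

4.73


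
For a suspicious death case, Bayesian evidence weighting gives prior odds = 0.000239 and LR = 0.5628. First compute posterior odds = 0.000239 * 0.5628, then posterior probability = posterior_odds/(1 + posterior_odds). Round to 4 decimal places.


Bayesian evidence evaluation:
Posterior odds = prior_odds * LR = 0.000239 * 0.5628 = 0.0001345092
Posterior probability = posterior_odds / (1 + posterior_odds)
= 0.0001345092 / (1 + 0.0001345092)
= 0.0001345092 / 1.0001345092
= 0.0001

0.0001


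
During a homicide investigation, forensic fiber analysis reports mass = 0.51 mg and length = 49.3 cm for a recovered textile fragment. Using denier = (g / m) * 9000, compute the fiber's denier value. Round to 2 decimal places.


Denier calculation:
Mass in grams = 0.51 mg / 1000 = 0.00051 g
Length in meters = 49.3 cm / 100 = 0.493 m
Linear density = mass / length = 0.00051 / 0.493 = 0.00103448 g/m
Denier = (g/m) * 9000 = 0.00103448 * 9000 = 9.31

9.31


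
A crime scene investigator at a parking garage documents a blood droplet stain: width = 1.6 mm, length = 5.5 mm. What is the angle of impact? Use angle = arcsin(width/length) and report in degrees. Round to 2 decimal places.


Blood spatter impact angle calculation:
width / length = 1.6 / 5.5 = 0.290909
angle = arcsin(0.290909)
angle = 16.91 degrees

16.91


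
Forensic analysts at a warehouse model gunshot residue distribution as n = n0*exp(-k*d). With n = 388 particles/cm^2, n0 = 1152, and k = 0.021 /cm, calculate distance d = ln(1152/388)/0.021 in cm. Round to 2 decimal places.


GSR distance calculation:
n0/n = 1152 / 388 = 2.969072
ln(n0/n) = 1.088249
d = 1.088249 / 0.021 = 51.82 cm

51.82


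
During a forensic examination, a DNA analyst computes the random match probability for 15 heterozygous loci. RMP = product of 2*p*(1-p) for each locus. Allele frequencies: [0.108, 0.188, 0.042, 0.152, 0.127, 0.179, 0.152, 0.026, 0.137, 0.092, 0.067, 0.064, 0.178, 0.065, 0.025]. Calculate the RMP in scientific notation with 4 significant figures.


Computing RMP for 15 loci:
Locus 1: 2 * 0.108 * 0.892 = 0.192672
Locus 2: 2 * 0.188 * 0.812 = 0.305312
Locus 3: 2 * 0.042 * 0.958 = 0.080472
Locus 4: 2 * 0.152 * 0.848 = 0.257792
Locus 5: 2 * 0.127 * 0.873 = 0.221742
Locus 6: 2 * 0.179 * 0.821 = 0.293918
Locus 7: 2 * 0.152 * 0.848 = 0.257792
Locus 8: 2 * 0.026 * 0.974 = 0.050648
Locus 9: 2 * 0.137 * 0.863 = 0.236462
Locus 10: 2 * 0.092 * 0.908 = 0.167072
Locus 11: 2 * 0.067 * 0.933 = 0.125022
Locus 12: 2 * 0.064 * 0.936 = 0.119808
Locus 13: 2 * 0.178 * 0.822 = 0.292632
Locus 14: 2 * 0.065 * 0.935 = 0.12155
Locus 15: 2 * 0.025 * 0.975 = 0.04875
RMP = 1.066e-12

1.066e-12


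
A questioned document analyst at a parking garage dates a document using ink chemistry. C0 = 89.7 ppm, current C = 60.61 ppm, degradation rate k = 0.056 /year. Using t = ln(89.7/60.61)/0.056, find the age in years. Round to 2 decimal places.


Document age estimation:
C0/C = 89.7 / 60.61 = 1.479954
ln(C0/C) = 0.392011
t = 0.392011 / 0.056 = 7.00 years

7.00


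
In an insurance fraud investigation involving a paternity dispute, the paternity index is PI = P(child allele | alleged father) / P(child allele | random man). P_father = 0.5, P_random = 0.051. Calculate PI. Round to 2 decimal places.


Paternity Index calculation:
PI = P(allele|father) / P(allele|random)
PI = 0.5 / 0.051
PI = 9.80

9.80


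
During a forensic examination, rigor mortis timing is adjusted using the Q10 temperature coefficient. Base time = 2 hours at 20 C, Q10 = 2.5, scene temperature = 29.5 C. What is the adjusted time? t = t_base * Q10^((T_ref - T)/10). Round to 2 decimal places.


Rigor mortis time adjustment:
Exponent = (T_ref - T_actual) / 10 = (20 - 29.5) / 10 = -0.95
Q10 factor = 2.5^-0.95 = 0.41875
t_adjusted = 2 * 0.41875 = 0.84 hours

0.84


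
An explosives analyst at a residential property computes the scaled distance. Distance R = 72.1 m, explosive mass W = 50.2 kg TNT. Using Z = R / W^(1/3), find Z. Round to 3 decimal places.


Scaled distance calculation:
W^(1/3) = 50.2^(1/3) = 3.688937
Z = R / W^(1/3) = 72.1 / 3.688937
Z = 19.545 m/kg^(1/3)

19.545


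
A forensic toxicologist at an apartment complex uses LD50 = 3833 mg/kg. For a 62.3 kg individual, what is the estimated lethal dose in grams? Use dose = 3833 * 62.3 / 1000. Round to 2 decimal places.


Lethal dose calculation:
Lethal dose = LD50 * body_weight / 1000
= 3833 * 62.3 / 1000
= 238795.9 / 1000
= 238.80 g

238.80


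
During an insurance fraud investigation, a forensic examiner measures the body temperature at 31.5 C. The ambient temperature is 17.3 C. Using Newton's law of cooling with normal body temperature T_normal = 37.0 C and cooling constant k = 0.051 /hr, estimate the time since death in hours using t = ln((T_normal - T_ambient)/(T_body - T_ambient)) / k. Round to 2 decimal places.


Using Newton's law of cooling:
t = ln((T_normal - T_ambient) / (T_body - T_ambient)) / k
T_normal - T_ambient = 19.7
T_body - T_ambient = 14.2
Ratio = 1.387324
ln(ratio) = 0.327377
t = 0.327377 / 0.051 = 6.42 hours

6.42


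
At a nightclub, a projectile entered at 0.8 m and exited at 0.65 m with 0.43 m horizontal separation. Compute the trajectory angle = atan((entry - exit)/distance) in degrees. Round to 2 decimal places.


Bullet trajectory angle:
Height difference = 0.8 - 0.65 = 0.15 m
angle = atan(0.15 / 0.43)
angle = atan(0.348837)
angle = 19.23 degrees

19.23


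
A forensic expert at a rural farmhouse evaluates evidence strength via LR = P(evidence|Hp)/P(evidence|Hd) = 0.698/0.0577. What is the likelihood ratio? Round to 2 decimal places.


Likelihood ratio calculation:
LR = P(E|Hp) / P(E|Hd)
LR = 0.698 / 0.0577
LR = 12.10

12.10


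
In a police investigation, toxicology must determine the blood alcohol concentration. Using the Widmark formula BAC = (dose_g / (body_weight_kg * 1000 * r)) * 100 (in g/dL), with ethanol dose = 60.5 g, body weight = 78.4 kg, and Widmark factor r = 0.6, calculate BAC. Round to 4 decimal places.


Applying the Widmark formula:
BAC = (dose_g / (body_wt * 1000 * r)) * 100
Denominator = 78.4 * 1000 * 0.6 = 47040
BAC = (60.5 / 47040) * 100
BAC = 0.1286 g/dL

0.1286


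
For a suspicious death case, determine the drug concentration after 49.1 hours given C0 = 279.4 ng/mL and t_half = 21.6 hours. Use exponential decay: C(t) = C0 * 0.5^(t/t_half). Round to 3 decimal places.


Drug concentration decay:
Number of half-lives = t / t_half = 49.1 / 21.6 = 2.273148
Decay factor = 0.5^2.273148 = 0.20687798
C(t) = 279.4 * 0.20687798 = 57.802 ng/mL

57.802


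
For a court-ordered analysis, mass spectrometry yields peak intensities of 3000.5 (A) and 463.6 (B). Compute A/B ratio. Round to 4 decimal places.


Spectral peak ratio:
Peak A = 3000.5 counts
Peak B = 463.6 counts
Ratio = 3000.5 / 463.6 = 6.4722

6.4722


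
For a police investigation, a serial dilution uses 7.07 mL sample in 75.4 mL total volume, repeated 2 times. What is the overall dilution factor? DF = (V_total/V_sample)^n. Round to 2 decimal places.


Dilution factor calculation:
Single dilution = V_total / V_sample = 75.4 / 7.07 ≈ 10.664781
Number of dilutions = 2
Total DF = (75.4 / 7.07)^2 (full precision, rounded at the end) = 113.74

113.74


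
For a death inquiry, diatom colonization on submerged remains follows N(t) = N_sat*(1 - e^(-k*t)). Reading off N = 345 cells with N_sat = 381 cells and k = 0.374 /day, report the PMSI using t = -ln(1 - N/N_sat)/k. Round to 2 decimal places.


PMSI from diatom colonization curve:
N / N_sat = 345 / 381 = 0.905512
1 - N/N_sat = 0.094488
ln(1 - N/N_sat) = -2.359282
t = -ln(1 - N/N_sat) / k = -(-2.359282) / 0.374 = 6.31 days

6.31


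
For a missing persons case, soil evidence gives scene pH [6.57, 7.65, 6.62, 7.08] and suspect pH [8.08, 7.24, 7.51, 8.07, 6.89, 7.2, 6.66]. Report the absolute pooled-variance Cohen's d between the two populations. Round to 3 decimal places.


Pooled-variance Cohen's d for soil pH comparison:
Scene mean = 27.92 / 4 = 6.98
Suspect mean = 51.65 / 7 = 7.378571
Scene sample variance s_s^2 = 0.2522
Suspect sample variance s_c^2 = 0.298914
Pooled variance = ((n_s-1)*s_s^2 + (n_c-1)*s_c^2) / (n_s + n_c - 2) = 0.283343
Pooled SD = sqrt(0.283343) = 0.5323
Mean difference = -0.398571
|d| = |-0.398571| / 0.5323 = 0.749

0.749
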